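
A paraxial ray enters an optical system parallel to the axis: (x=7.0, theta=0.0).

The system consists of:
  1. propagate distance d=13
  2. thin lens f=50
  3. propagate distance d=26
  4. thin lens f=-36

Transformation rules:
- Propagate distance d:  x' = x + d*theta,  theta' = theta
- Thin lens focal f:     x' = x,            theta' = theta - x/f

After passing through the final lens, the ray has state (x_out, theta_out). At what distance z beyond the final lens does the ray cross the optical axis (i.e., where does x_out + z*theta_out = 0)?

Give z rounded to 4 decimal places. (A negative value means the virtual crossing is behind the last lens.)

Answer: 72.0000

Derivation:
Initial: x=7.0000 theta=0.0000
After 1 (propagate distance d=13): x=7.0000 theta=0.0000
After 2 (thin lens f=50): x=7.0000 theta=-0.1400
After 3 (propagate distance d=26): x=3.3600 theta=-0.1400
After 4 (thin lens f=-36): x=3.3600 theta=-7/150 (≈-0.0467)
z_focus = -x_out/theta_out = -(3.3600)/(-7/150) = 72.0000
Rounded to 4 decimal places: z = 72.0000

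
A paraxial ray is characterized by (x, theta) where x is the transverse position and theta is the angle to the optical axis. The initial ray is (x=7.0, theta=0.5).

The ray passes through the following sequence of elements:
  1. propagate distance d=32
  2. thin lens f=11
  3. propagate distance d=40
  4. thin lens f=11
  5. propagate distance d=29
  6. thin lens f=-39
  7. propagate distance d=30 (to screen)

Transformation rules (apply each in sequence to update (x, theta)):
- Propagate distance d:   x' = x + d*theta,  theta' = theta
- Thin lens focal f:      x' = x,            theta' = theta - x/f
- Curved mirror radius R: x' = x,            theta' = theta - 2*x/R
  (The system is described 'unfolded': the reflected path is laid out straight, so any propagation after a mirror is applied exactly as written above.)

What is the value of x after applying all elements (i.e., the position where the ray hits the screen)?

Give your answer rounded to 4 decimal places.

Initial: x=7.0000 theta=0.5000
After 1 (propagate distance d=32): x=23.0000 theta=0.5000
After 2 (thin lens f=11): x=23.0000 theta=-35/22 (≈-1.5909)
After 3 (propagate distance d=40): x=-447/11 (≈-40.6364) theta=-35/22 (≈-1.5909)
After 4 (thin lens f=11): x=-447/11 (≈-40.6364) theta=509/242 (≈2.1033)
After 5 (propagate distance d=29): x=4927/242 (≈20.3595) theta=509/242 (≈2.1033)
After 6 (thin lens f=-39): x=4927/242 (≈20.3595) theta=953/363 (≈2.6253)
After 7 (propagate distance d=30 (to screen)): x=23987/242 (≈99.1198) theta=953/363 (≈2.6253)
Rounded to 4 decimal places: x = 99.1198

Answer: 99.1198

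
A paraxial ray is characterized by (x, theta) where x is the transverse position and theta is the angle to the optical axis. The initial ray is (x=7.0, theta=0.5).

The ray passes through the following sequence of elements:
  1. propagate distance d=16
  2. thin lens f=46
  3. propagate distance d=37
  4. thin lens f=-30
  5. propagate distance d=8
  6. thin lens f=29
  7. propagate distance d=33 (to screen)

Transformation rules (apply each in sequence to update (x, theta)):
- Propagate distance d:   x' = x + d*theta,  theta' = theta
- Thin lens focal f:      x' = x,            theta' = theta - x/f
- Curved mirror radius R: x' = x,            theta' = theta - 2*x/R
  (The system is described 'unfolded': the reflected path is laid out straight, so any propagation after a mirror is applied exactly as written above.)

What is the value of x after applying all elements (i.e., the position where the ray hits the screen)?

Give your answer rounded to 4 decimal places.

Answer: 25.3806

Derivation:
Initial: x=7.0000 theta=0.5000
After 1 (propagate distance d=16): x=15.0000 theta=0.5000
After 2 (thin lens f=46): x=15.0000 theta=4/23 (≈0.1739)
After 3 (propagate distance d=37): x=493/23 (≈21.4348) theta=4/23 (≈0.1739)
After 4 (thin lens f=-30): x=493/23 (≈21.4348) theta=613/690 (≈0.8884)
After 5 (propagate distance d=8): x=9847/345 (≈28.5420) theta=613/690 (≈0.8884)
After 6 (thin lens f=29): x=9847/345 (≈28.5420) theta=-639/6670 (≈-0.0958)
After 7 (propagate distance d=33 (to screen)): x=101573/4002 (≈25.3806) theta=-639/6670 (≈-0.0958)
Rounded to 4 decimal places: x = 25.3806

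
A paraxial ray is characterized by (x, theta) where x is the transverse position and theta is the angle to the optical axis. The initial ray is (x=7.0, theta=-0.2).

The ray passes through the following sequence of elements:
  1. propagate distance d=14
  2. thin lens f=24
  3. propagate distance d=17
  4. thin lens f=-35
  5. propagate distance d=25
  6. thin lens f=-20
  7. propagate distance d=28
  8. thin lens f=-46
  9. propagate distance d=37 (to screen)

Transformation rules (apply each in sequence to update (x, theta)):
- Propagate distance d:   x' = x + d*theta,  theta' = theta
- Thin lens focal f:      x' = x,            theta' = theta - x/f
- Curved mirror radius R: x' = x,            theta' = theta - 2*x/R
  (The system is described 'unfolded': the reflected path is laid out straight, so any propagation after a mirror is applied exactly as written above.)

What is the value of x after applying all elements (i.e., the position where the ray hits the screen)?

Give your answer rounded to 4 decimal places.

Initial: x=7.0000 theta=-0.2000
After 1 (propagate distance d=14): x=4.2000 theta=-0.2000
After 2 (thin lens f=24): x=4.2000 theta=-0.3750
After 3 (propagate distance d=17): x=-2.1750 theta=-0.3750
After 4 (thin lens f=-35): x=-2.1750 theta=-153/350 (≈-0.4371)
After 5 (propagate distance d=25): x=-3669/280 (≈-13.1036) theta=-153/350 (≈-0.4371)
After 6 (thin lens f=-20): x=-3669/280 (≈-13.1036) theta=-6117/5600 (≈-1.0923)
After 7 (propagate distance d=28): x=-15291/350 (≈-43.6886) theta=-6117/5600 (≈-1.0923)
After 8 (thin lens f=-46): x=-15291/350 (≈-43.6886) theta=-263019/128800 (≈-2.0421)
After 9 (propagate distance d=37 (to screen)): x=-2194113/18400 (≈-119.2453) theta=-263019/128800 (≈-2.0421)
Rounded to 4 decimal places: x = -119.2453

Answer: -119.2453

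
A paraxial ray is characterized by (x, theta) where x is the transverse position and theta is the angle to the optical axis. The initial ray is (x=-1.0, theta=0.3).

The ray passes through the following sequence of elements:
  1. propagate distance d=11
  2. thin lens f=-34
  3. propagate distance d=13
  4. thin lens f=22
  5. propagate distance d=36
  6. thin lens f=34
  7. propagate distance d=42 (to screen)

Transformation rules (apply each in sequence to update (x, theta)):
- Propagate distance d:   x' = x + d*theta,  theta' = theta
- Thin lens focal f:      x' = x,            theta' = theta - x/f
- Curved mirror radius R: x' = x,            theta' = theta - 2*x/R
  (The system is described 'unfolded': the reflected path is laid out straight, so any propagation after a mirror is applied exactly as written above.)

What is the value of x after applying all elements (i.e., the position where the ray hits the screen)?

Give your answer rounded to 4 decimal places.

Answer: -0.1282

Derivation:
Initial: x=-1.0000 theta=0.3000
After 1 (propagate distance d=11): x=2.3000 theta=0.3000
After 2 (thin lens f=-34): x=2.3000 theta=25/68 (≈0.3676)
After 3 (propagate distance d=13): x=2407/340 (≈7.0794) theta=25/68 (≈0.3676)
After 4 (thin lens f=22): x=2407/340 (≈7.0794) theta=343/7480 (≈0.0459)
After 5 (propagate distance d=36): x=32651/3740 (≈8.7302) theta=343/7480 (≈0.0459)
After 6 (thin lens f=34): x=32651/3740 (≈8.7302) theta=-1341/6358 (≈-0.2109)
After 7 (propagate distance d=42 (to screen)): x=-8153/63580 (≈-0.1282) theta=-1341/6358 (≈-0.2109)
Rounded to 4 decimal places: x = -0.1282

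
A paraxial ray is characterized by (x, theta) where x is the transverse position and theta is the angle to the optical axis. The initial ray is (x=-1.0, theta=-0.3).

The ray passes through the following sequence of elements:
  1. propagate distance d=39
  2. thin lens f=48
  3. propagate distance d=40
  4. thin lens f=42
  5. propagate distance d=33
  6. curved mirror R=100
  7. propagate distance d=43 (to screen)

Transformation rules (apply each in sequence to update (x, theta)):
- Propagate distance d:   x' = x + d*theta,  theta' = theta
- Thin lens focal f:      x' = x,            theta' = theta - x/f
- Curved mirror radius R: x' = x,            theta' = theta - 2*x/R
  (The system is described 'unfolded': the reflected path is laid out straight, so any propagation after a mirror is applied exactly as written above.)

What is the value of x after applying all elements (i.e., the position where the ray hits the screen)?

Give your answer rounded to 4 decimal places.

Answer: 12.3427

Derivation:
Initial: x=-1.0000 theta=-0.3000
After 1 (propagate distance d=39): x=-12.7000 theta=-0.3000
After 2 (thin lens f=48): x=-12.7000 theta=-17/480 (≈-0.0354)
After 3 (propagate distance d=40): x=-847/60 (≈-14.1167) theta=-17/480 (≈-0.0354)
After 4 (thin lens f=42): x=-847/60 (≈-14.1167) theta=433/1440 (≈0.3007)
After 5 (propagate distance d=33): x=-671/160 (≈-4.1938) theta=433/1440 (≈0.3007)
After 6 (curved mirror R=100): x=-671/160 (≈-4.1938) theta=27689/72000 (≈0.3846)
After 7 (propagate distance d=43 (to screen)): x=888677/72000 (≈12.3427) theta=27689/72000 (≈0.3846)
Rounded to 4 decimal places: x = 12.3427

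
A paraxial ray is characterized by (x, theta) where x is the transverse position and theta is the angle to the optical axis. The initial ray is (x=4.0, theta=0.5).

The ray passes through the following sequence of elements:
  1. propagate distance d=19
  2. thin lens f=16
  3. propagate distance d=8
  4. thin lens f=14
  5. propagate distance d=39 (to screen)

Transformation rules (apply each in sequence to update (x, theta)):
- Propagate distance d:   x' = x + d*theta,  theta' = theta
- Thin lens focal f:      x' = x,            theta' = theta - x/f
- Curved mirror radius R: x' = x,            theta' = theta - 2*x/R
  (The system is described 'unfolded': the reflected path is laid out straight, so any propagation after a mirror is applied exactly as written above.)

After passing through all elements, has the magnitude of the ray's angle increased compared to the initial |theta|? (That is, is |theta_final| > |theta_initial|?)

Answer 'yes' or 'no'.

Initial: x=4.0000 theta=0.5000
After 1 (propagate distance d=19): x=13.5000 theta=0.5000
After 2 (thin lens f=16): x=13.5000 theta=-11/32 (≈-0.3438)
After 3 (propagate distance d=8): x=10.7500 theta=-11/32 (≈-0.3438)
After 4 (thin lens f=14): x=10.7500 theta=-249/224 (≈-1.1116)
After 5 (propagate distance d=39 (to screen)): x=-7303/224 (≈-32.6027) theta=-249/224 (≈-1.1116)
|theta_initial|=0.5000 |theta_final|=249/224 (≈1.1116) -> increased

Answer: yes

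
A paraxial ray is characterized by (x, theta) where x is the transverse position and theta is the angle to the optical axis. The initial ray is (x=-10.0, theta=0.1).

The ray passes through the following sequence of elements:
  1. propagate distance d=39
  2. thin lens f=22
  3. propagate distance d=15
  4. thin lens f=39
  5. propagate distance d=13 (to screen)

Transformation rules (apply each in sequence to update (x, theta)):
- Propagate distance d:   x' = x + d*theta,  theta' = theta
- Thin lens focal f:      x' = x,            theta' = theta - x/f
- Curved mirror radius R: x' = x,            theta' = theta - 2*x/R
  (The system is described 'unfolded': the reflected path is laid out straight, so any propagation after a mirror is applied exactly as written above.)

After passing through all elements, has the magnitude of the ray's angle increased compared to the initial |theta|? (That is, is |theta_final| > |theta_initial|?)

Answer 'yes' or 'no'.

Initial: x=-10.0000 theta=0.1000
After 1 (propagate distance d=39): x=-6.1000 theta=0.1000
After 2 (thin lens f=22): x=-6.1000 theta=83/220 (≈0.3773)
After 3 (propagate distance d=15): x=-97/220 (≈-0.4409) theta=83/220 (≈0.3773)
After 4 (thin lens f=39): x=-97/220 (≈-0.4409) theta=1667/4290 (≈0.3886)
After 5 (propagate distance d=13 (to screen)): x=3043/660 (≈4.6106) theta=1667/4290 (≈0.3886)
|theta_initial|=0.1000 |theta_final|=1667/4290 (≈0.3886) -> increased

Answer: yes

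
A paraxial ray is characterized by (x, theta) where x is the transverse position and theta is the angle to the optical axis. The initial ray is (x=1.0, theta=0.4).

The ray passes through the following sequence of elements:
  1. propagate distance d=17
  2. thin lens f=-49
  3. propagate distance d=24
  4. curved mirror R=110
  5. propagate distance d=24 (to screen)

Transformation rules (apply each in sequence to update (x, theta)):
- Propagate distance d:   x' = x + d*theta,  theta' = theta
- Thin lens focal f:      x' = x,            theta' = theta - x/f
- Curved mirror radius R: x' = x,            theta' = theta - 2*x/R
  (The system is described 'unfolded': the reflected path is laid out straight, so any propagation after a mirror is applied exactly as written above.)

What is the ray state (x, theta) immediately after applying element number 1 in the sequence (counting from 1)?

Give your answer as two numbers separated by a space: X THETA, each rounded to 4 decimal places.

Answer: 7.8000 0.4000

Derivation:
Initial: x=1.0000 theta=0.4000
After 1 (propagate distance d=17): x=7.8000 theta=0.4000
Rounded to 4 decimal places: x = 7.8000, theta = 0.4000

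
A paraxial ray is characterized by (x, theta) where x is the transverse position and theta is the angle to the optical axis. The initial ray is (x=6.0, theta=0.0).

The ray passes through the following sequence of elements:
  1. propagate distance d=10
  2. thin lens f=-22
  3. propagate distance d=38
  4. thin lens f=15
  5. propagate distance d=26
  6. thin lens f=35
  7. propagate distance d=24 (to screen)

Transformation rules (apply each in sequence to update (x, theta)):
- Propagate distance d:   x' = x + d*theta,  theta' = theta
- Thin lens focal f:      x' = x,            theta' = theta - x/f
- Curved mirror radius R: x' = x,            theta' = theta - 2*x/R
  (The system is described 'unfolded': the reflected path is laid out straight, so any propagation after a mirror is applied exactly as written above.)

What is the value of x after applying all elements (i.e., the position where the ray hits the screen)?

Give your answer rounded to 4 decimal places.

Initial: x=6.0000 theta=0.0000
After 1 (propagate distance d=10): x=6.0000 theta=0.0000
After 2 (thin lens f=-22): x=6.0000 theta=3/11 (≈0.2727)
After 3 (propagate distance d=38): x=180/11 (≈16.3636) theta=3/11 (≈0.2727)
After 4 (thin lens f=15): x=180/11 (≈16.3636) theta=-9/11 (≈-0.8182)
After 5 (propagate distance d=26): x=-54/11 (≈-4.9091) theta=-9/11 (≈-0.8182)
After 6 (thin lens f=35): x=-54/11 (≈-4.9091) theta=-261/385 (≈-0.6779)
After 7 (propagate distance d=24 (to screen)): x=-8154/385 (≈-21.1792) theta=-261/385 (≈-0.6779)
Rounded to 4 decimal places: x = -21.1792

Answer: -21.1792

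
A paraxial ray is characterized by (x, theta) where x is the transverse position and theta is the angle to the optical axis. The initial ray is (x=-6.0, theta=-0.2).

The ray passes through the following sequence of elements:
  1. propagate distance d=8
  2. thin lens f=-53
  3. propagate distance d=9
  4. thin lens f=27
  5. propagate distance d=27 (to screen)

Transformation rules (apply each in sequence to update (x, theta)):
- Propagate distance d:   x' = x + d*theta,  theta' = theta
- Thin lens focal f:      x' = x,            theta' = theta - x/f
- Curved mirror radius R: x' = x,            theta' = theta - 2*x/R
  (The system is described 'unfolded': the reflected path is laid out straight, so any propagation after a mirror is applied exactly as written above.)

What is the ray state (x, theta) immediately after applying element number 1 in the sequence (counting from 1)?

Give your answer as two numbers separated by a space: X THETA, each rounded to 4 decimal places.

Initial: x=-6.0000 theta=-0.2000
After 1 (propagate distance d=8): x=-7.6000 theta=-0.2000
Rounded to 4 decimal places: x = -7.6000, theta = -0.2000

Answer: -7.6000 -0.2000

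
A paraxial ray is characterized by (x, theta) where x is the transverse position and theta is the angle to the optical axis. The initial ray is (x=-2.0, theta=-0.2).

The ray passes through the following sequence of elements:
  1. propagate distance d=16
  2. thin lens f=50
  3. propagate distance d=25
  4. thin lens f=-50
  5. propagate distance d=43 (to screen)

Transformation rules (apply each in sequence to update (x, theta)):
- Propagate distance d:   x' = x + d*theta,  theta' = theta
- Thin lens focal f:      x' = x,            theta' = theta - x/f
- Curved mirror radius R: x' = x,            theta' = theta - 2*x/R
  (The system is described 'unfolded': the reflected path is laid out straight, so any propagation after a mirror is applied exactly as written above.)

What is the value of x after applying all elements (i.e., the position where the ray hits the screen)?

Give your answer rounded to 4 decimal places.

Initial: x=-2.0000 theta=-0.2000
After 1 (propagate distance d=16): x=-5.2000 theta=-0.2000
After 2 (thin lens f=50): x=-5.2000 theta=-0.0960
After 3 (propagate distance d=25): x=-7.6000 theta=-0.0960
After 4 (thin lens f=-50): x=-7.6000 theta=-0.2480
After 5 (propagate distance d=43 (to screen)): x=-18.2640 theta=-0.2480
Rounded to 4 decimal places: x = -18.2640

Answer: -18.2640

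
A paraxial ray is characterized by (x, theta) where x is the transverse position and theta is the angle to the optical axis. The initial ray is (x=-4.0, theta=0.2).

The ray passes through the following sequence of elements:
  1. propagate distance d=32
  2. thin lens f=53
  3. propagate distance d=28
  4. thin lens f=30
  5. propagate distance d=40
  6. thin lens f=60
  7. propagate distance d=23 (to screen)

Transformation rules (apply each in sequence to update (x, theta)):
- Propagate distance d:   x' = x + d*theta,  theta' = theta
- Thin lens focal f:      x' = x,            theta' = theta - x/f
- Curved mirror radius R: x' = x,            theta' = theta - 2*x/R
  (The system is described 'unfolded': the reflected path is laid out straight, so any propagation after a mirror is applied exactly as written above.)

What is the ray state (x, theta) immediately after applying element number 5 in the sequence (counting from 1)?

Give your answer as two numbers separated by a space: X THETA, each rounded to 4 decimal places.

Answer: 3.9447 -0.0697

Derivation:
Initial: x=-4.0000 theta=0.2000
After 1 (propagate distance d=32): x=2.4000 theta=0.2000
After 2 (thin lens f=53): x=2.4000 theta=41/265 (≈0.1547)
After 3 (propagate distance d=28): x=1784/265 (≈6.7321) theta=41/265 (≈0.1547)
After 4 (thin lens f=30): x=1784/265 (≈6.7321) theta=-277/3975 (≈-0.0697)
After 5 (propagate distance d=40): x=3136/795 (≈3.9447) theta=-277/3975 (≈-0.0697)
Rounded to 4 decimal places: x = 3.9447, theta = -0.0697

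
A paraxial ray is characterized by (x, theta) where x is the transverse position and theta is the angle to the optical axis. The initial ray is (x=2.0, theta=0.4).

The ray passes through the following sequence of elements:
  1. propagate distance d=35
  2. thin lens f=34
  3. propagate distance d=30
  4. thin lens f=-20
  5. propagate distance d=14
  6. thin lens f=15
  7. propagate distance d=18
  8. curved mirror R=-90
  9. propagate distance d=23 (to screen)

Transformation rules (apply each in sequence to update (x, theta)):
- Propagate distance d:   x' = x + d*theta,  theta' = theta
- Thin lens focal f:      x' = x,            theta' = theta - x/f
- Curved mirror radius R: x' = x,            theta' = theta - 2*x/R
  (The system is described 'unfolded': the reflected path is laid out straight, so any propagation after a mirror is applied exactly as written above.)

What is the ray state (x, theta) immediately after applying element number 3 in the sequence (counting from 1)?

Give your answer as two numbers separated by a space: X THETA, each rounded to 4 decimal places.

Initial: x=2.0000 theta=0.4000
After 1 (propagate distance d=35): x=16.0000 theta=0.4000
After 2 (thin lens f=34): x=16.0000 theta=-6/85 (≈-0.0706)
After 3 (propagate distance d=30): x=236/17 (≈13.8824) theta=-6/85 (≈-0.0706)
Rounded to 4 decimal places: x = 13.8824, theta = -0.0706

Answer: 13.8824 -0.0706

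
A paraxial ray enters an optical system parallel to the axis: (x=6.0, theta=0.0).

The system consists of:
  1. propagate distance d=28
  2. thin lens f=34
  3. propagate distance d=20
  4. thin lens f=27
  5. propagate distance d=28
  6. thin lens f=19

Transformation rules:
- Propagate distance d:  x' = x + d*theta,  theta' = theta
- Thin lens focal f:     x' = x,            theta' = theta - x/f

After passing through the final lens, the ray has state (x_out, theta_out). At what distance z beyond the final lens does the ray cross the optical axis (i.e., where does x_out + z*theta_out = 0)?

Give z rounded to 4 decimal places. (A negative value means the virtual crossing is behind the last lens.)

Answer: -1625.5556

Derivation:
Initial: x=6.0000 theta=0.0000
After 1 (propagate distance d=28): x=6.0000 theta=0.0000
After 2 (thin lens f=34): x=6.0000 theta=-3/17 (≈-0.1765)
After 3 (propagate distance d=20): x=42/17 (≈2.4706) theta=-3/17 (≈-0.1765)
After 4 (thin lens f=27): x=42/17 (≈2.4706) theta=-41/153 (≈-0.2680)
After 5 (propagate distance d=28): x=-770/153 (≈-5.0327) theta=-41/153 (≈-0.2680)
After 6 (thin lens f=19): x=-770/153 (≈-5.0327) theta=-1/323 (≈-0.0031)
z_focus = -x_out/theta_out = -(-770/153)/(-1/323) = -14630/9 ≈ -1625.5556
Rounded to 4 decimal places: z = -1625.5556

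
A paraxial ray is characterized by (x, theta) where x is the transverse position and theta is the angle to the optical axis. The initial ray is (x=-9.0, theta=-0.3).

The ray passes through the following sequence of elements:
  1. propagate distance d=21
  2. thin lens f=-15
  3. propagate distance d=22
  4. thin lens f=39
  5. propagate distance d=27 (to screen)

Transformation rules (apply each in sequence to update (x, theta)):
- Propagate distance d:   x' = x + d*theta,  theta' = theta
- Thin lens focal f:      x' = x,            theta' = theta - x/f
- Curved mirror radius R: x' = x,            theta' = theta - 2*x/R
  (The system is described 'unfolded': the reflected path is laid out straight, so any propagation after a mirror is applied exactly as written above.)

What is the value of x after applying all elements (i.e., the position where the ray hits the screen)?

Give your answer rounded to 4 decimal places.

Answer: -49.2831

Derivation:
Initial: x=-9.0000 theta=-0.3000
After 1 (propagate distance d=21): x=-15.3000 theta=-0.3000
After 2 (thin lens f=-15): x=-15.3000 theta=-1.3200
After 3 (propagate distance d=22): x=-44.3400 theta=-1.3200
After 4 (thin lens f=39): x=-44.3400 theta=-119/650 (≈-0.1831)
After 5 (propagate distance d=27 (to screen)): x=-16017/325 (≈-49.2831) theta=-119/650 (≈-0.1831)
Rounded to 4 decimal places: x = -49.2831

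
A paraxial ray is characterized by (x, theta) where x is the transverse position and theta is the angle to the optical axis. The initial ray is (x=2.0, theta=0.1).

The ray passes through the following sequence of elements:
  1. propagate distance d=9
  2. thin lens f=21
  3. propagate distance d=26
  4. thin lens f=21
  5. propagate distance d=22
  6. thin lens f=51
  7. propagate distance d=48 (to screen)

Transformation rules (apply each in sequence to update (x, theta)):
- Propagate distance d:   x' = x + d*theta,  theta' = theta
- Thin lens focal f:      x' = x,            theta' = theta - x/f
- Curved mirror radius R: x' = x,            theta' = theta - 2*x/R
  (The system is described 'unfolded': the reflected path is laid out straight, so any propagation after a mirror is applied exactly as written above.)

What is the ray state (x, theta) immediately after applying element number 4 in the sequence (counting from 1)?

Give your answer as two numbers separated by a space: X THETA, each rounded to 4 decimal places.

Answer: 1.9095 -0.1290

Derivation:
Initial: x=2.0000 theta=0.1000
After 1 (propagate distance d=9): x=2.9000 theta=0.1000
After 2 (thin lens f=21): x=2.9000 theta=-4/105 (≈-0.0381)
After 3 (propagate distance d=26): x=401/210 (≈1.9095) theta=-4/105 (≈-0.0381)
After 4 (thin lens f=21): x=401/210 (≈1.9095) theta=-569/4410 (≈-0.1290)
Rounded to 4 decimal places: x = 1.9095, theta = -0.1290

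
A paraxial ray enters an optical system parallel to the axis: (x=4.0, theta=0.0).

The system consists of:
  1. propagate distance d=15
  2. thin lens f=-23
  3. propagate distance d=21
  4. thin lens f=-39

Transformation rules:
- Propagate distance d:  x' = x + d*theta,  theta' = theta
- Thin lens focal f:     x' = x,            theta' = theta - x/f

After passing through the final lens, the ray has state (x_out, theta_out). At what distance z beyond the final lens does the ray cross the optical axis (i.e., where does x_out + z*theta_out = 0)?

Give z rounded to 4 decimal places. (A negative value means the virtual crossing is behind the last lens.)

Initial: x=4.0000 theta=0.0000
After 1 (propagate distance d=15): x=4.0000 theta=0.0000
After 2 (thin lens f=-23): x=4.0000 theta=4/23 (≈0.1739)
After 3 (propagate distance d=21): x=176/23 (≈7.6522) theta=4/23 (≈0.1739)
After 4 (thin lens f=-39): x=176/23 (≈7.6522) theta=332/897 (≈0.3701)
z_focus = -x_out/theta_out = -(176/23)/(332/897) = -1716/83 ≈ -20.6747
Rounded to 4 decimal places: z = -20.6747

Answer: -20.6747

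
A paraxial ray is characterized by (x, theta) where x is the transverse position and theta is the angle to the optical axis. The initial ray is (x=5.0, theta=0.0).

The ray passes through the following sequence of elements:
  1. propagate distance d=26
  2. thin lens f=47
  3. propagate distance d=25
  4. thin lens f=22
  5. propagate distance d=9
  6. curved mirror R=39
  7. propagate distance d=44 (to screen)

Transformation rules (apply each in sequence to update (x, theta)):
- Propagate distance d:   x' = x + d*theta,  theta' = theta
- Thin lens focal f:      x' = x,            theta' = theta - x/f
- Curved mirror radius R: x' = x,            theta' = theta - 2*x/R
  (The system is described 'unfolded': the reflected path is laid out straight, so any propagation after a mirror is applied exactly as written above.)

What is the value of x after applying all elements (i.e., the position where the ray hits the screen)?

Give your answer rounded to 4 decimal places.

Answer: -9.8963

Derivation:
Initial: x=5.0000 theta=0.0000
After 1 (propagate distance d=26): x=5.0000 theta=0.0000
After 2 (thin lens f=47): x=5.0000 theta=-5/47 (≈-0.1064)
After 3 (propagate distance d=25): x=110/47 (≈2.3404) theta=-5/47 (≈-0.1064)
After 4 (thin lens f=22): x=110/47 (≈2.3404) theta=-10/47 (≈-0.2128)
After 5 (propagate distance d=9): x=20/47 (≈0.4255) theta=-10/47 (≈-0.2128)
After 6 (curved mirror R=39): x=20/47 (≈0.4255) theta=-430/1833 (≈-0.2346)
After 7 (propagate distance d=44 (to screen)): x=-18140/1833 (≈-9.8963) theta=-430/1833 (≈-0.2346)
Rounded to 4 decimal places: x = -9.8963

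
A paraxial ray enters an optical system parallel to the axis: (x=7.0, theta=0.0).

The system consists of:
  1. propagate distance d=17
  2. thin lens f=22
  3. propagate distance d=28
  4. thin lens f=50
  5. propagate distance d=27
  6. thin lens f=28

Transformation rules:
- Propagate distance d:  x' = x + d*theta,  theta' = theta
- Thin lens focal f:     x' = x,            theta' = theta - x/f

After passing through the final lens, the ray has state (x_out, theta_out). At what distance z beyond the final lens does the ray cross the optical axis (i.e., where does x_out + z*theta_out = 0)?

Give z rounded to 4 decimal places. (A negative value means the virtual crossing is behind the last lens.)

Answer: 162.7500

Derivation:
Initial: x=7.0000 theta=0.0000
After 1 (propagate distance d=17): x=7.0000 theta=0.0000
After 2 (thin lens f=22): x=7.0000 theta=-7/22 (≈-0.3182)
After 3 (propagate distance d=28): x=-21/11 (≈-1.9091) theta=-7/22 (≈-0.3182)
After 4 (thin lens f=50): x=-21/11 (≈-1.9091) theta=-0.2800
After 5 (propagate distance d=27): x=-2604/275 (≈-9.4691) theta=-0.2800
After 6 (thin lens f=28): x=-2604/275 (≈-9.4691) theta=16/275 (≈0.0582)
z_focus = -x_out/theta_out = -(-2604/275)/(16/275) = 162.7500
Rounded to 4 decimal places: z = 162.7500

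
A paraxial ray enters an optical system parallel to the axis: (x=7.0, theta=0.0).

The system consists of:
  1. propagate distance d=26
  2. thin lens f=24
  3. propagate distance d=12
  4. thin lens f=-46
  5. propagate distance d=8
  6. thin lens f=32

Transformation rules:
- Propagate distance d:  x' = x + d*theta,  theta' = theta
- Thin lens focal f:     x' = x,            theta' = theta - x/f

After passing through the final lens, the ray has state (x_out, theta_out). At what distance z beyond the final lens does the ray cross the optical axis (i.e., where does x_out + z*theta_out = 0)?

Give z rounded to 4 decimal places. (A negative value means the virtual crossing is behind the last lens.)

Answer: 6.5497

Derivation:
Initial: x=7.0000 theta=0.0000
After 1 (propagate distance d=26): x=7.0000 theta=0.0000
After 2 (thin lens f=24): x=7.0000 theta=-7/24 (≈-0.2917)
After 3 (propagate distance d=12): x=3.5000 theta=-7/24 (≈-0.2917)
After 4 (thin lens f=-46): x=3.5000 theta=-119/552 (≈-0.2156)
After 5 (propagate distance d=8): x=245/138 (≈1.7754) theta=-119/552 (≈-0.2156)
After 6 (thin lens f=32): x=245/138 (≈1.7754) theta=-399/1472 (≈-0.2711)
z_focus = -x_out/theta_out = -(245/138)/(-399/1472) = 1120/171 ≈ 6.5497
Rounded to 4 decimal places: z = 6.5497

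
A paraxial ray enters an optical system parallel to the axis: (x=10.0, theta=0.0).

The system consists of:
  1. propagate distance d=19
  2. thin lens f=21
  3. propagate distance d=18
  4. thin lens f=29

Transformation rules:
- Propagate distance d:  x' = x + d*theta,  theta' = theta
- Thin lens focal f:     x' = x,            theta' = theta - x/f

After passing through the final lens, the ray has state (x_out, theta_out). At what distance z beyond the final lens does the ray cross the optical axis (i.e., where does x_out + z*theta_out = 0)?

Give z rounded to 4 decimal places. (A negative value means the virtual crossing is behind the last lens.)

Answer: 2.7188

Derivation:
Initial: x=10.0000 theta=0.0000
After 1 (propagate distance d=19): x=10.0000 theta=0.0000
After 2 (thin lens f=21): x=10.0000 theta=-10/21 (≈-0.4762)
After 3 (propagate distance d=18): x=10/7 (≈1.4286) theta=-10/21 (≈-0.4762)
After 4 (thin lens f=29): x=10/7 (≈1.4286) theta=-320/609 (≈-0.5255)
z_focus = -x_out/theta_out = -(10/7)/(-320/609) = 87/32 ≈ 2.7188
Rounded to 4 decimal places: z = 2.7188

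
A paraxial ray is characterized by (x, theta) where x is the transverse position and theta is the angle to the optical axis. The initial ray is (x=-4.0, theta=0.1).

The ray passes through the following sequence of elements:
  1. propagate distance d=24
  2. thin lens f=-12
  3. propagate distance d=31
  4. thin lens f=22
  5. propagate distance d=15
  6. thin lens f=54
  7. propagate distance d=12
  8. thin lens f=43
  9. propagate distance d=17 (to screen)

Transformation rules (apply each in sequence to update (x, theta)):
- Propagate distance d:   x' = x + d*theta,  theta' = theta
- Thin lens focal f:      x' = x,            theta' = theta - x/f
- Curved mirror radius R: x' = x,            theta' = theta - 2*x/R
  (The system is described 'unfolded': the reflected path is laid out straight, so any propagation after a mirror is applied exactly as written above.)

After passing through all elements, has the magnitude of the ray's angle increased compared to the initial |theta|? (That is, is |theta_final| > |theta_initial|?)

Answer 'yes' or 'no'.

Answer: yes

Derivation:
Initial: x=-4.0000 theta=0.1000
After 1 (propagate distance d=24): x=-1.6000 theta=0.1000
After 2 (thin lens f=-12): x=-1.6000 theta=-1/30 (≈-0.0333)
After 3 (propagate distance d=31): x=-79/30 (≈-2.6333) theta=-1/30 (≈-0.0333)
After 4 (thin lens f=22): x=-79/30 (≈-2.6333) theta=19/220 (≈0.0864)
After 5 (propagate distance d=15): x=-883/660 (≈-1.3379) theta=19/220 (≈0.0864)
After 6 (thin lens f=54): x=-883/660 (≈-1.3379) theta=3961/35640 (≈0.1111)
After 7 (propagate distance d=12): x=-5/1188 (≈-0.0042) theta=3961/35640 (≈0.1111)
After 8 (thin lens f=43): x=-5/1188 (≈-0.0042) theta=170473/1532520 (≈0.1112)
After 9 (propagate distance d=17 (to screen)): x=2891591/1532520 (≈1.8868) theta=170473/1532520 (≈0.1112)
|theta_initial|=0.1000 |theta_final|=170473/1532520 (≈0.1112) -> increased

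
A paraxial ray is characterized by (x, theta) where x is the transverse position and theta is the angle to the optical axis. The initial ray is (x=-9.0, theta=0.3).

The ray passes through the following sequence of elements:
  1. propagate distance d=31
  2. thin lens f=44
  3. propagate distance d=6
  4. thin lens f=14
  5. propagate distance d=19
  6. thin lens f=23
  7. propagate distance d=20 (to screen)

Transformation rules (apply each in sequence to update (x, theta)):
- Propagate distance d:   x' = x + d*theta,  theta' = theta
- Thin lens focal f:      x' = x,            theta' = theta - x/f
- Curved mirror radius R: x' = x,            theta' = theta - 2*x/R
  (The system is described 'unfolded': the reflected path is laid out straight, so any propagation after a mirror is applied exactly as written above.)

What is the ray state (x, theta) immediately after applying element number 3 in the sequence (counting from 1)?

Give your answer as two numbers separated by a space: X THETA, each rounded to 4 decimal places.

Answer: 2.0591 0.2932

Derivation:
Initial: x=-9.0000 theta=0.3000
After 1 (propagate distance d=31): x=0.3000 theta=0.3000
After 2 (thin lens f=44): x=0.3000 theta=129/440 (≈0.2932)
After 3 (propagate distance d=6): x=453/220 (≈2.0591) theta=129/440 (≈0.2932)
Rounded to 4 decimal places: x = 2.0591, theta = 0.2932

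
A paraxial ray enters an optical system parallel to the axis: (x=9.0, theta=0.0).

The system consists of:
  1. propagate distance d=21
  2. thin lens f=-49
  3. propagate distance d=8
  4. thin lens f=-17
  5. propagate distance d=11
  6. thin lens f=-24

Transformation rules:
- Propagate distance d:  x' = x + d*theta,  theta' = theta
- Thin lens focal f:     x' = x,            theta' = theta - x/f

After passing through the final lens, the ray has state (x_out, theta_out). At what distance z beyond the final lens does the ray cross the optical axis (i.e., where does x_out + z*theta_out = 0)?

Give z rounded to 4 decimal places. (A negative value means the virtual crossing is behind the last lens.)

Initial: x=9.0000 theta=0.0000
After 1 (propagate distance d=21): x=9.0000 theta=0.0000
After 2 (thin lens f=-49): x=9.0000 theta=9/49 (≈0.1837)
After 3 (propagate distance d=8): x=513/49 (≈10.4694) theta=9/49 (≈0.1837)
After 4 (thin lens f=-17): x=513/49 (≈10.4694) theta=666/833 (≈0.7995)
After 5 (propagate distance d=11): x=16047/833 (≈19.2641) theta=666/833 (≈0.7995)
After 6 (thin lens f=-24): x=16047/833 (≈19.2641) theta=10677/6664 (≈1.6022)
z_focus = -x_out/theta_out = -(16047/833)/(10677/6664) = -42792/3559 ≈ -12.0236
Rounded to 4 decimal places: z = -12.0236

Answer: -12.0236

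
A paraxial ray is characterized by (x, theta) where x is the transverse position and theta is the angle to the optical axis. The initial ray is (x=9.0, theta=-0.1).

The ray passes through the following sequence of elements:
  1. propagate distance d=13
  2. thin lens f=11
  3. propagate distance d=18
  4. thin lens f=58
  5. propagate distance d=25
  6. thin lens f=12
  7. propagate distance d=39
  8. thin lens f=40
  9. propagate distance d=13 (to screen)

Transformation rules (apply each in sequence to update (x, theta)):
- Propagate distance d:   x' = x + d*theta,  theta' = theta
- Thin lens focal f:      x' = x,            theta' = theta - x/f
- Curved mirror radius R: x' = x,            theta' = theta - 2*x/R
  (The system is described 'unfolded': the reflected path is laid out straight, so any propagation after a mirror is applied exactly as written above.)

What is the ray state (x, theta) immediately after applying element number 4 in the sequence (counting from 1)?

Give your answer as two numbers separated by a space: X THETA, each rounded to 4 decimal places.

Answer: -6.7000 -0.6845

Derivation:
Initial: x=9.0000 theta=-0.1000
After 1 (propagate distance d=13): x=7.7000 theta=-0.1000
After 2 (thin lens f=11): x=7.7000 theta=-0.8000
After 3 (propagate distance d=18): x=-6.7000 theta=-0.8000
After 4 (thin lens f=58): x=-6.7000 theta=-397/580 (≈-0.6845)
Rounded to 4 decimal places: x = -6.7000, theta = -0.6845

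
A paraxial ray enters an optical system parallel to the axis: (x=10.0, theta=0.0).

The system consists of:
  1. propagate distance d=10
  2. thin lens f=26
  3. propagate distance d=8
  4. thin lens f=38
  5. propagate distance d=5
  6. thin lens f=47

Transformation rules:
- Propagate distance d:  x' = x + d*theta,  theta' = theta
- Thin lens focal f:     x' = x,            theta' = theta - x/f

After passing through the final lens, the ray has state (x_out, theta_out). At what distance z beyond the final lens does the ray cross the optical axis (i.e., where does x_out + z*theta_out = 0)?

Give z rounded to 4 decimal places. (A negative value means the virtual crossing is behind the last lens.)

Answer: 6.2543

Derivation:
Initial: x=10.0000 theta=0.0000
After 1 (propagate distance d=10): x=10.0000 theta=0.0000
After 2 (thin lens f=26): x=10.0000 theta=-5/13 (≈-0.3846)
After 3 (propagate distance d=8): x=90/13 (≈6.9231) theta=-5/13 (≈-0.3846)
After 4 (thin lens f=38): x=90/13 (≈6.9231) theta=-140/247 (≈-0.5668)
After 5 (propagate distance d=5): x=1010/247 (≈4.0891) theta=-140/247 (≈-0.5668)
After 6 (thin lens f=47): x=1010/247 (≈4.0891) theta=-7590/11609 (≈-0.6538)
z_focus = -x_out/theta_out = -(1010/247)/(-7590/11609) = 4747/759 ≈ 6.2543
Rounded to 4 decimal places: z = 6.2543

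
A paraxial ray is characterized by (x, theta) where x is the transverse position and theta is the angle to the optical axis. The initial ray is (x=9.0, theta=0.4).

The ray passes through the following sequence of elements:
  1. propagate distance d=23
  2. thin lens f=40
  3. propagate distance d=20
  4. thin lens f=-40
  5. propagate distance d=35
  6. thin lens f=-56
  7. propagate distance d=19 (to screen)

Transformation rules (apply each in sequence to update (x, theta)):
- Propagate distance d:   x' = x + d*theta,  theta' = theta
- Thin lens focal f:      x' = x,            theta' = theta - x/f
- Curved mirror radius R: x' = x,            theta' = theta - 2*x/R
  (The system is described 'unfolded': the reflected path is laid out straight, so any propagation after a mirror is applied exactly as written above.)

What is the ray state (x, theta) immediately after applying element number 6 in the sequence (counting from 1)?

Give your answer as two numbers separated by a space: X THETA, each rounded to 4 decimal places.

Answer: 30.1375 0.9107

Derivation:
Initial: x=9.0000 theta=0.4000
After 1 (propagate distance d=23): x=18.2000 theta=0.4000
After 2 (thin lens f=40): x=18.2000 theta=-0.0550
After 3 (propagate distance d=20): x=17.1000 theta=-0.0550
After 4 (thin lens f=-40): x=17.1000 theta=0.3725
After 5 (propagate distance d=35): x=30.1375 theta=0.3725
After 6 (thin lens f=-56): x=30.1375 theta=20399/22400 (≈0.9107)
Rounded to 4 decimal places: x = 30.1375, theta = 0.9107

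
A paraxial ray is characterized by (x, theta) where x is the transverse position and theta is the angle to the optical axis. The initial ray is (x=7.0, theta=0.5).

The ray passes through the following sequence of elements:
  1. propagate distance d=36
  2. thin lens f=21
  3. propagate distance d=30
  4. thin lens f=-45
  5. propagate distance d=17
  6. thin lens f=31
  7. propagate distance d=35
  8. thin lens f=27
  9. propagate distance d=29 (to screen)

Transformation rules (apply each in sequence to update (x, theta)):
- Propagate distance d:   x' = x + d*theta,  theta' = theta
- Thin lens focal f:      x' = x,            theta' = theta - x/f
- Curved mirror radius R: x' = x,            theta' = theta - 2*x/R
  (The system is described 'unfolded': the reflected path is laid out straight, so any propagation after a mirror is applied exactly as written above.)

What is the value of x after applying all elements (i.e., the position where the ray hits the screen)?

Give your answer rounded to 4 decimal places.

Initial: x=7.0000 theta=0.5000
After 1 (propagate distance d=36): x=25.0000 theta=0.5000
After 2 (thin lens f=21): x=25.0000 theta=-29/42 (≈-0.6905)
After 3 (propagate distance d=30): x=30/7 (≈4.2857) theta=-29/42 (≈-0.6905)
After 4 (thin lens f=-45): x=30/7 (≈4.2857) theta=-25/42 (≈-0.5952)
After 5 (propagate distance d=17): x=-35/6 (≈-5.8333) theta=-25/42 (≈-0.5952)
After 6 (thin lens f=31): x=-35/6 (≈-5.8333) theta=-265/651 (≈-0.4071)
After 7 (propagate distance d=35): x=-1245/62 (≈-20.0806) theta=-265/651 (≈-0.4071)
After 8 (thin lens f=27): x=-1245/62 (≈-20.0806) theta=1315/3906 (≈0.3367)
After 9 (propagate distance d=29 (to screen)): x=-650/63 (≈-10.3175) theta=1315/3906 (≈0.3367)
Rounded to 4 decimal places: x = -10.3175

Answer: -10.3175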